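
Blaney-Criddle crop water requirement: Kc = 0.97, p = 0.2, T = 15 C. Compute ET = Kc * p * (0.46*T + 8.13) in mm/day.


ET = Kc * p * (0.46*T + 8.13)
ET = 0.97 * 0.2 * (0.46*15 + 8.13)
ET = 0.97 * 0.2 * 15.0300

2.9158 mm/day


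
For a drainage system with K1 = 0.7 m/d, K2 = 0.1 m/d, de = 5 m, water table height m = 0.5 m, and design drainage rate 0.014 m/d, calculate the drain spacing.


S^2 = 8*K2*de*m/q + 4*K1*m^2/q
S^2 = 8*0.1*5*0.5/0.014 + 4*0.7*0.5^2/0.014
S = sqrt(192.8571)

13.8873 m


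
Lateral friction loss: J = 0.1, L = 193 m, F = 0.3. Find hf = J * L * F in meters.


hf = J * L * F = 0.1 * 193 * 0.3 = 5.7900 m

5.7900 m


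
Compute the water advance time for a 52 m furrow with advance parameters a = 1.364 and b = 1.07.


t = (L/a)^(1/b)
t = (52/1.364)^(1/1.07)
t = 38.123167^(1/1.07)

30.0432 min


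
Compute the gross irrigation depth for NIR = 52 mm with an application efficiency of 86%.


Ea = 86% = 0.86
GID = NIR / Ea = 52 / 0.86 = 60.4651 mm

60.4651 mm


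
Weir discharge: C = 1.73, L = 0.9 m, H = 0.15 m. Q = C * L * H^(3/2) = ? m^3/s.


Q = C * L * H^(3/2) = 1.73 * 0.9 * 0.15^1.5 = 1.73 * 0.9 * 0.058095

0.0905 m^3/s


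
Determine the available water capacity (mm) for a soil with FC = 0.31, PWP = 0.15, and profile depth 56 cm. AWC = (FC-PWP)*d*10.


AWC = (FC - PWP) * d * 10
AWC = (0.31 - 0.15) * 56 * 10
AWC = 0.1600 * 56 * 10

89.6000 mm


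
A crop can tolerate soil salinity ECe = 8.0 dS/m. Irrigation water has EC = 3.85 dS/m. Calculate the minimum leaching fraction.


LR = ECiw / (5*ECe - ECiw)
LR = 3.85 / (5*8.0 - 3.85)
LR = 3.85 / 36.1500

0.1065


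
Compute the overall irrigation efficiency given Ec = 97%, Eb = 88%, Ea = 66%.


Ec = 0.97, Eb = 0.88, Ea = 0.66
E = 0.97 * 0.88 * 0.66 * 100 = 56.3376%

56.3376 %


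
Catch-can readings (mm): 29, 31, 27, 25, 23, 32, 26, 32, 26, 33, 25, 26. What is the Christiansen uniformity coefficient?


mean = 27.916667 mm
MAD = 2.902778 mm
CU = (1 - 2.902778/27.916667)*100

89.6020 %


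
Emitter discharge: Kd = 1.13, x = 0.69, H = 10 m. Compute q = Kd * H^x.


q = Kd * H^x = 1.13 * 10^0.69 = 1.13 * 4.897788

5.5345 L/h


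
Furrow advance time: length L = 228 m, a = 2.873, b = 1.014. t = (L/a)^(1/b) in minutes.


t = (L/a)^(1/b)
t = (228/2.873)^(1/1.014)
t = 79.359554^(1/1.014)

74.7088 min


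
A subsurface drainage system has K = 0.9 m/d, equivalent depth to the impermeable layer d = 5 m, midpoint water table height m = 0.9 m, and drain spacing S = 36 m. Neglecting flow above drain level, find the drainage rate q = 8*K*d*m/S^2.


q = 8*K*d*m/S^2
q = 8*0.9*5*0.9/36^2
q = 32.4000 / 1296

0.0250 m/d


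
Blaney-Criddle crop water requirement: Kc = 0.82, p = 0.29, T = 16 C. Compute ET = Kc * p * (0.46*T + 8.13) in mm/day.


ET = Kc * p * (0.46*T + 8.13)
ET = 0.82 * 0.29 * (0.46*16 + 8.13)
ET = 0.82 * 0.29 * 15.4900

3.6835 mm/day


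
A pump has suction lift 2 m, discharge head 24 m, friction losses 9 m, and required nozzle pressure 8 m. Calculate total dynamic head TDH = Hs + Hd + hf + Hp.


TDH = Hs + Hd + hf + Hp = 2 + 24 + 9 + 8 = 43

43 m


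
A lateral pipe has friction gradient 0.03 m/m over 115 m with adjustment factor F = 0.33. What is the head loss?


hf = J * L * F = 0.03 * 115 * 0.33 = 1.1385 m

1.1385 m


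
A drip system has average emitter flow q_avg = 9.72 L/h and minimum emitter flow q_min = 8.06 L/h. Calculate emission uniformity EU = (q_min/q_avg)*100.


EU = (q_min/q_avg)*100 = (8.06/9.72)*100 = 82.9218%

82.9218 %


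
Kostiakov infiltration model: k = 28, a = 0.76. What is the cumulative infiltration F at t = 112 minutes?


F = k * t^a = 28 * 112^0.76
F = 28 * 36.091564

1010.5638 mm


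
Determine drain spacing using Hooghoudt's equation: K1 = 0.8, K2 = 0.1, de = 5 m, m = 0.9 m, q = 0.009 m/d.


S^2 = 8*K2*de*m/q + 4*K1*m^2/q
S^2 = 8*0.1*5*0.9/0.009 + 4*0.8*0.9^2/0.009
S = sqrt(688.0000)

26.2298 m


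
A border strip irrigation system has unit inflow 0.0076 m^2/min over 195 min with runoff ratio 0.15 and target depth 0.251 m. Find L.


L = q*t/((1+r)*Z)
L = 0.0076*195/((1+0.15)*0.251)
L = 1.482/0.28865

5.1342 m


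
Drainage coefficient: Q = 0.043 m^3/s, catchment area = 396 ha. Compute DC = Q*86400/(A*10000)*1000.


DC = Q * 86400 / (A * 10000) * 1000
DC = 0.043 * 86400 / (396 * 10000) * 1000
DC = 3715200.0000 / 3960000

0.9382 mm/day


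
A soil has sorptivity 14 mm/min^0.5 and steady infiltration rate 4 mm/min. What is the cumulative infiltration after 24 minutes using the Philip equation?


F = S*sqrt(t) + A*t
F = 14*sqrt(24) + 4*24
F = 14*4.898979 + 96

164.5857 mm


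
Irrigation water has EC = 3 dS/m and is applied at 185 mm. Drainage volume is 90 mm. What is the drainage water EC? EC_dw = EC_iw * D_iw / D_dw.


EC_dw = EC_iw * D_iw / D_dw
EC_dw = 3 * 185 / 90
EC_dw = 555 / 90

6.1667 dS/m


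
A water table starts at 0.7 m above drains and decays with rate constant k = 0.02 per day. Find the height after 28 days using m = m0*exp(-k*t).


m = m0 * exp(-k*t)
m = 0.7 * exp(-0.02 * 28)
m = 0.7 * exp(-0.5600)

0.3998 m


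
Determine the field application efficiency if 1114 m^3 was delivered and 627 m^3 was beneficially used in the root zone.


Ea = V_root / V_field * 100 = 627 / 1114 * 100 = 56.2837%

56.2837 %


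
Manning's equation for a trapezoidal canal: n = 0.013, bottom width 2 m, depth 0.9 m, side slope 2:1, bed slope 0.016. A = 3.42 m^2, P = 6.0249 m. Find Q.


R = A/P = 3.42/6.0249 = 0.567644
Q = (1/0.013) * 3.42 * 0.567644^(2/3) * 0.016^0.5

22.8136 m^3/s


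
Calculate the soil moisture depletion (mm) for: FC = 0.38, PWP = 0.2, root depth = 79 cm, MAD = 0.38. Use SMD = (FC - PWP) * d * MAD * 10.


SMD = (FC - PWP) * d * MAD * 10
SMD = (0.38 - 0.2) * 79 * 0.38 * 10
SMD = 0.1800 * 79 * 0.38 * 10

54.0360 mm


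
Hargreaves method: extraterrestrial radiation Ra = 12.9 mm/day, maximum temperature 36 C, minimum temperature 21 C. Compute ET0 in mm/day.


Tmean = (Tmax + Tmin)/2 = (36 + 21)/2 = 28.5
ET0 = 0.0023 * 12.9 * (28.5 + 17.8) * sqrt(36 - 21)
ET0 = 0.0023 * 12.9 * 46.3 * 3.872983

5.3204 mm/day


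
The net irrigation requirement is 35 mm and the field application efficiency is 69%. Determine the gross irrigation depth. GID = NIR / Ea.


Ea = 69% = 0.69
GID = NIR / Ea = 35 / 0.69 = 50.7246 mm

50.7246 mm


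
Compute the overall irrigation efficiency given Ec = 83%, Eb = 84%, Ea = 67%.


Ec = 0.83, Eb = 0.84, Ea = 0.67
E = 0.83 * 0.84 * 0.67 * 100 = 46.7124%

46.7124 %


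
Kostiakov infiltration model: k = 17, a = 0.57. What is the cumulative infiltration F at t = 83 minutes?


F = k * t^a = 17 * 83^0.57
F = 17 * 12.412936

211.0199 mm


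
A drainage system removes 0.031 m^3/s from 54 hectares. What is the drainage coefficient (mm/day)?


DC = Q * 86400 / (A * 10000) * 1000
DC = 0.031 * 86400 / (54 * 10000) * 1000
DC = 2678400.0000 / 540000

4.9600 mm/day


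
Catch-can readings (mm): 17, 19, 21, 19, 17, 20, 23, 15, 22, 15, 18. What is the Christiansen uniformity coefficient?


mean = 18.727273 mm
MAD = 2.115702 mm
CU = (1 - 2.115702/18.727273)*100

88.7026 %


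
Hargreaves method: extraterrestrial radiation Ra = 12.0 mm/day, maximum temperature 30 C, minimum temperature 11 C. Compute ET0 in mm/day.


Tmean = (Tmax + Tmin)/2 = (30 + 11)/2 = 20.5
ET0 = 0.0023 * 12.0 * (20.5 + 17.8) * sqrt(30 - 11)
ET0 = 0.0023 * 12.0 * 38.3 * 4.358899

4.6077 mm/day


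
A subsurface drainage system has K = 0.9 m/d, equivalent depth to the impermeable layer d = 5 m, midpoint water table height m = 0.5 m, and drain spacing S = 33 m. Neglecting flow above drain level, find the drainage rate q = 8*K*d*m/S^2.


q = 8*K*d*m/S^2
q = 8*0.9*5*0.5/33^2
q = 18.0000 / 1089

0.0165 m/d


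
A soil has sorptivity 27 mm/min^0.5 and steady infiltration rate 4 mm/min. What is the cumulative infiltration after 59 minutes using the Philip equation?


F = S*sqrt(t) + A*t
F = 27*sqrt(59) + 4*59
F = 27*7.681146 + 236

443.3909 mm


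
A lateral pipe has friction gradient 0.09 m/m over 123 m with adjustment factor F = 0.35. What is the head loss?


hf = J * L * F = 0.09 * 123 * 0.35 = 3.8745 m

3.8745 m


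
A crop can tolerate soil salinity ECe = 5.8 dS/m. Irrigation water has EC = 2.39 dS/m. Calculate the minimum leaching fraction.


LR = ECiw / (5*ECe - ECiw)
LR = 2.39 / (5*5.8 - 2.39)
LR = 2.39 / 26.6100

0.0898


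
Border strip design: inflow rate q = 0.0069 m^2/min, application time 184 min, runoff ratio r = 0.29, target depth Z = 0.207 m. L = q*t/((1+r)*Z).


L = q*t/((1+r)*Z)
L = 0.0069*184/((1+0.29)*0.207)
L = 1.2696/0.26703

4.7545 m


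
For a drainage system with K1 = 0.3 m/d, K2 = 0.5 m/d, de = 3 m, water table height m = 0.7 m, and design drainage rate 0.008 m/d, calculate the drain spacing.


S^2 = 8*K2*de*m/q + 4*K1*m^2/q
S^2 = 8*0.5*3*0.7/0.008 + 4*0.3*0.7^2/0.008
S = sqrt(1123.5000)

33.5187 m


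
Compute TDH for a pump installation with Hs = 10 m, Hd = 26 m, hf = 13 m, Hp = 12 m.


TDH = Hs + Hd + hf + Hp = 10 + 26 + 13 + 12 = 61

61 m


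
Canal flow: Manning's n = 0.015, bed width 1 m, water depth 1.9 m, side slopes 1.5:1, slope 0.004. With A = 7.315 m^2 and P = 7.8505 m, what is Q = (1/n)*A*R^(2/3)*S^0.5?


R = A/P = 7.315/7.8505 = 0.931788
Q = (1/0.015) * 7.315 * 0.931788^(2/3) * 0.004^0.5

29.4237 m^3/s


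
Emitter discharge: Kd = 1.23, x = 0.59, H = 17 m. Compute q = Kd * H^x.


q = Kd * H^x = 1.23 * 17^0.59 = 1.23 * 5.320652

6.5444 L/h


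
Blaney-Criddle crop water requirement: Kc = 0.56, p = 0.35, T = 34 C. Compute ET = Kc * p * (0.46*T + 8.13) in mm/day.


ET = Kc * p * (0.46*T + 8.13)
ET = 0.56 * 0.35 * (0.46*34 + 8.13)
ET = 0.56 * 0.35 * 23.7700

4.6589 mm/day


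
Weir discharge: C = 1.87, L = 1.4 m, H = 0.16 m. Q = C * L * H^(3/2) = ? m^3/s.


Q = C * L * H^(3/2) = 1.87 * 1.4 * 0.16^1.5 = 1.87 * 1.4 * 0.064000

0.1676 m^3/s


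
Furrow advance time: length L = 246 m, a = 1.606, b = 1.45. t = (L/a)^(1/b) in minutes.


t = (L/a)^(1/b)
t = (246/1.606)^(1/1.45)
t = 153.175592^(1/1.45)

32.1386 min


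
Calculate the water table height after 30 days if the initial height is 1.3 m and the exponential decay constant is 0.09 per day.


m = m0 * exp(-k*t)
m = 1.3 * exp(-0.09 * 30)
m = 1.3 * exp(-2.7000)

0.0874 m


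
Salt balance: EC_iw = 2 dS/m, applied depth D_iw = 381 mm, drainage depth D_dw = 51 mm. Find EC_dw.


EC_dw = EC_iw * D_iw / D_dw
EC_dw = 2 * 381 / 51
EC_dw = 762 / 51

14.9412 dS/m


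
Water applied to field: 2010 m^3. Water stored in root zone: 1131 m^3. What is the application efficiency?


Ea = V_root / V_field * 100 = 1131 / 2010 * 100 = 56.2687%

56.2687 %


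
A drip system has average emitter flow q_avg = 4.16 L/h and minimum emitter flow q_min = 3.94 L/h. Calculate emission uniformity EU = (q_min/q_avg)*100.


EU = (q_min/q_avg)*100 = (3.94/4.16)*100 = 94.7115%

94.7115 %


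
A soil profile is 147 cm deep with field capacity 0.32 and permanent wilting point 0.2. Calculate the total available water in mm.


AWC = (FC - PWP) * d * 10
AWC = (0.32 - 0.2) * 147 * 10
AWC = 0.1200 * 147 * 10

176.4000 mm


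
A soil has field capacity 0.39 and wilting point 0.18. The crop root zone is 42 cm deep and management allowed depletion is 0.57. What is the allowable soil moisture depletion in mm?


SMD = (FC - PWP) * d * MAD * 10
SMD = (0.39 - 0.18) * 42 * 0.57 * 10
SMD = 0.2100 * 42 * 0.57 * 10

50.2740 mm


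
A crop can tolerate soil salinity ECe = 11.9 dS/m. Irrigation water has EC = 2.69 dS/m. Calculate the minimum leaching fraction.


LR = ECiw / (5*ECe - ECiw)
LR = 2.69 / (5*11.9 - 2.69)
LR = 2.69 / 56.8100

0.0474


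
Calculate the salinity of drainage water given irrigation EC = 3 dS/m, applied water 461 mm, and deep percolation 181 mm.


EC_dw = EC_iw * D_iw / D_dw
EC_dw = 3 * 461 / 181
EC_dw = 1383 / 181

7.6409 dS/m


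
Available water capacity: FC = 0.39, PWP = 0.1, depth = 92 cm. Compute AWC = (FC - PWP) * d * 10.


AWC = (FC - PWP) * d * 10
AWC = (0.39 - 0.1) * 92 * 10
AWC = 0.2900 * 92 * 10

266.8000 mm


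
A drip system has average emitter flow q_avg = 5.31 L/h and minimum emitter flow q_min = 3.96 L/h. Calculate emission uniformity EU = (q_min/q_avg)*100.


EU = (q_min/q_avg)*100 = (3.96/5.31)*100 = 74.5763%

74.5763 %


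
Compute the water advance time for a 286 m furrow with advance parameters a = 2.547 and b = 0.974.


t = (L/a)^(1/b)
t = (286/2.547)^(1/0.974)
t = 112.288967^(1/0.974)

127.3705 min


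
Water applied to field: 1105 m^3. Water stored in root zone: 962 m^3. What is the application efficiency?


Ea = V_root / V_field * 100 = 962 / 1105 * 100 = 87.0588%

87.0588 %


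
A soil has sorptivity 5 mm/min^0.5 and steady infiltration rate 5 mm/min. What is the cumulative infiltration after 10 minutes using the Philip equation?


F = S*sqrt(t) + A*t
F = 5*sqrt(10) + 5*10
F = 5*3.162278 + 50

65.8114 mm


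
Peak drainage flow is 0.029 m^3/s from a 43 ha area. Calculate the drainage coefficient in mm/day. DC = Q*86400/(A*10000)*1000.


DC = Q * 86400 / (A * 10000) * 1000
DC = 0.029 * 86400 / (43 * 10000) * 1000
DC = 2505600.0000 / 430000

5.8270 mm/day


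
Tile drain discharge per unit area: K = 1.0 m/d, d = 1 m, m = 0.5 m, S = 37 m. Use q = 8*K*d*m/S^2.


q = 8*K*d*m/S^2
q = 8*1.0*1*0.5/37^2
q = 4.0000 / 1369

0.0029 m/d


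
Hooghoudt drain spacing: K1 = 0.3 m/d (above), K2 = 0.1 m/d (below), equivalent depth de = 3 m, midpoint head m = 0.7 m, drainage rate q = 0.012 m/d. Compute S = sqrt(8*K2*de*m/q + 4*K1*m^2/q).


S^2 = 8*K2*de*m/q + 4*K1*m^2/q
S^2 = 8*0.1*3*0.7/0.012 + 4*0.3*0.7^2/0.012
S = sqrt(189.0000)

13.7477 m


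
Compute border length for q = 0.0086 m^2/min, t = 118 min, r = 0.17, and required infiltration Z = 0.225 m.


L = q*t/((1+r)*Z)
L = 0.0086*118/((1+0.17)*0.225)
L = 1.0148/0.26325

3.8549 m


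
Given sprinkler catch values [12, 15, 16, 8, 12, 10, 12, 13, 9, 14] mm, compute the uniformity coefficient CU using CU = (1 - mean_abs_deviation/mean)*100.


mean = 12.100000 mm
MAD = 1.920000 mm
CU = (1 - 1.920000/12.100000)*100

84.1322 %


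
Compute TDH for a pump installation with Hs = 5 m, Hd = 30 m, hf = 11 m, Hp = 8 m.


TDH = Hs + Hd + hf + Hp = 5 + 30 + 11 + 8 = 54

54 m


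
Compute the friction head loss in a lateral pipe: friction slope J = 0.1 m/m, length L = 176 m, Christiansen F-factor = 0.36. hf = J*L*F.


hf = J * L * F = 0.1 * 176 * 0.36 = 6.3360 m

6.3360 m


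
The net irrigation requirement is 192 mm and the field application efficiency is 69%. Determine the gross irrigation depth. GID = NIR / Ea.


Ea = 69% = 0.69
GID = NIR / Ea = 192 / 0.69 = 278.2609 mm

278.2609 mm


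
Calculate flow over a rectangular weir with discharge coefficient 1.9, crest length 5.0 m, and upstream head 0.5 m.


Q = C * L * H^(3/2) = 1.9 * 5.0 * 0.5^1.5 = 1.9 * 5.0 * 0.353553

3.3588 m^3/s


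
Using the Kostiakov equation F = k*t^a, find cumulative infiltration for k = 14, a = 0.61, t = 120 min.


F = k * t^a = 14 * 120^0.61
F = 14 * 18.548148

259.6741 mm


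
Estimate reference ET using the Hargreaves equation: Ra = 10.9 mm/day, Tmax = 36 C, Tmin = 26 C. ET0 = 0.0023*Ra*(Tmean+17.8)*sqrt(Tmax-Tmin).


Tmean = (Tmax + Tmin)/2 = (36 + 26)/2 = 31.0
ET0 = 0.0023 * 10.9 * (31.0 + 17.8) * sqrt(36 - 26)
ET0 = 0.0023 * 10.9 * 48.8 * 3.162278

3.8688 mm/day


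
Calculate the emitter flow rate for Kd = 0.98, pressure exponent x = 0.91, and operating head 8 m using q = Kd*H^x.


q = Kd * H^x = 0.98 * 8^0.91 = 0.98 * 6.634556

6.5019 L/h


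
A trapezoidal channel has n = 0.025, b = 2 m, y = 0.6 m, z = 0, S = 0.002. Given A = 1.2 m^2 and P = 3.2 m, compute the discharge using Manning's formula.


R = A/P = 1.2/3.2 = 0.375000
Q = (1/0.025) * 1.2 * 0.375000^(2/3) * 0.002^0.5

1.1163 m^3/s


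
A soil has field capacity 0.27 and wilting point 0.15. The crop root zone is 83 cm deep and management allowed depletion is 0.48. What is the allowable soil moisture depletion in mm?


SMD = (FC - PWP) * d * MAD * 10
SMD = (0.27 - 0.15) * 83 * 0.48 * 10
SMD = 0.1200 * 83 * 0.48 * 10

47.8080 mm


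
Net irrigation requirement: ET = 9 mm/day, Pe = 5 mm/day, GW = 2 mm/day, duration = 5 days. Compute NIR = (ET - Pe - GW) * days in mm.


Daily deficit = ET - Pe - GW = 9 - 5 - 2 = 2 mm/day
NIR = 2 * 5 = 10 mm

10.0000 mm


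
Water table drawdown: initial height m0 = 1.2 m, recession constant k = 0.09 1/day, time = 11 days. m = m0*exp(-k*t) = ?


m = m0 * exp(-k*t)
m = 1.2 * exp(-0.09 * 11)
m = 1.2 * exp(-0.9900)

0.4459 m


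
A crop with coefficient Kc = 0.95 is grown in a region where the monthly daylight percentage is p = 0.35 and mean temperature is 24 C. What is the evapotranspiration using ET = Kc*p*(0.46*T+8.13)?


ET = Kc * p * (0.46*T + 8.13)
ET = 0.95 * 0.35 * (0.46*24 + 8.13)
ET = 0.95 * 0.35 * 19.1700

6.3740 mm/day


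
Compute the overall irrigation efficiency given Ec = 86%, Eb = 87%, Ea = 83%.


Ec = 0.86, Eb = 0.87, Ea = 0.83
E = 0.86 * 0.87 * 0.83 * 100 = 62.1006%

62.1006 %


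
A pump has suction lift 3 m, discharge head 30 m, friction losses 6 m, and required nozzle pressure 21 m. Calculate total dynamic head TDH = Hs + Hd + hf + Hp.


TDH = Hs + Hd + hf + Hp = 3 + 30 + 6 + 21 = 60

60 m


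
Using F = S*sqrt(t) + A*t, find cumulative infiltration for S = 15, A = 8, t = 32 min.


F = S*sqrt(t) + A*t
F = 15*sqrt(32) + 8*32
F = 15*5.656854 + 256

340.8528 mm


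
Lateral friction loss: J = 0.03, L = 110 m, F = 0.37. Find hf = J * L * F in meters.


hf = J * L * F = 0.03 * 110 * 0.37 = 1.2210 m

1.2210 m


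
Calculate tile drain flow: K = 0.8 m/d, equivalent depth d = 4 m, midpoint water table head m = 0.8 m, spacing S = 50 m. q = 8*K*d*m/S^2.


q = 8*K*d*m/S^2
q = 8*0.8*4*0.8/50^2
q = 20.4800 / 2500

0.0082 m/d


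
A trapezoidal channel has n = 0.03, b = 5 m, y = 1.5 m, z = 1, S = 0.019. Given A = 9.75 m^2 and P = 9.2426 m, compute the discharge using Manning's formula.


R = A/P = 9.75/9.2426 = 1.054898
Q = (1/0.03) * 9.75 * 1.054898^(2/3) * 0.019^0.5

46.4231 m^3/s


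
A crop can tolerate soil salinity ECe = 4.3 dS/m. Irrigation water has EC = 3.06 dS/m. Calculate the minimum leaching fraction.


LR = ECiw / (5*ECe - ECiw)
LR = 3.06 / (5*4.3 - 3.06)
LR = 3.06 / 18.4400

0.1659


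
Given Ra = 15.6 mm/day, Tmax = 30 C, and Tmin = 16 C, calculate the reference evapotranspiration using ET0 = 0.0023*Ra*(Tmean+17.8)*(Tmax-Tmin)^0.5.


Tmean = (Tmax + Tmin)/2 = (30 + 16)/2 = 23.0
ET0 = 0.0023 * 15.6 * (23.0 + 17.8) * sqrt(30 - 16)
ET0 = 0.0023 * 15.6 * 40.8 * 3.741657

5.4774 mm/day


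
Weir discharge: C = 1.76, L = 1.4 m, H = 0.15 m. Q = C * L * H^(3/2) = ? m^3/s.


Q = C * L * H^(3/2) = 1.76 * 1.4 * 0.15^1.5 = 1.76 * 1.4 * 0.058095

0.1431 m^3/s


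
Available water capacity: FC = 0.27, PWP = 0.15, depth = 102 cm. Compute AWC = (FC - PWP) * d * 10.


AWC = (FC - PWP) * d * 10
AWC = (0.27 - 0.15) * 102 * 10
AWC = 0.1200 * 102 * 10

122.4000 mm


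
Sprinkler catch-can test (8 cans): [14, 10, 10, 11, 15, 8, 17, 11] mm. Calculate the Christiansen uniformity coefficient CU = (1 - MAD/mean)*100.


mean = 12.000000 mm
MAD = 2.500000 mm
CU = (1 - 2.500000/12.000000)*100

79.1667 %


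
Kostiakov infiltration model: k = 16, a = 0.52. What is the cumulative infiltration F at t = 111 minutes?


F = k * t^a = 16 * 111^0.52
F = 16 * 11.576251

185.2200 mm


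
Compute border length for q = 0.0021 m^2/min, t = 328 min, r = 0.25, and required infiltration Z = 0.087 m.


L = q*t/((1+r)*Z)
L = 0.0021*328/((1+0.25)*0.087)
L = 0.6888/0.10875

6.3338 m


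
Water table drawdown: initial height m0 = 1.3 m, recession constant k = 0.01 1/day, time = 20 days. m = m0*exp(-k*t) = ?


m = m0 * exp(-k*t)
m = 1.3 * exp(-0.01 * 20)
m = 1.3 * exp(-0.2000)

1.0643 m


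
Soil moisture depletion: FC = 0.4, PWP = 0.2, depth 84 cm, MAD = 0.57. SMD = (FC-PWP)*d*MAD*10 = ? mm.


SMD = (FC - PWP) * d * MAD * 10
SMD = (0.4 - 0.2) * 84 * 0.57 * 10
SMD = 0.2000 * 84 * 0.57 * 10

95.7600 mm


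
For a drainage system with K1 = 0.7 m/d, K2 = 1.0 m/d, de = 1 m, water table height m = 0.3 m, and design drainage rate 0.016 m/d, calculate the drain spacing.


S^2 = 8*K2*de*m/q + 4*K1*m^2/q
S^2 = 8*1.0*1*0.3/0.016 + 4*0.7*0.3^2/0.016
S = sqrt(165.7500)

12.8744 m


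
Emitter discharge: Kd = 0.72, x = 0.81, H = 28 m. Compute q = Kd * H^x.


q = Kd * H^x = 0.72 * 28^0.81 = 0.72 * 14.866133

10.7036 L/h


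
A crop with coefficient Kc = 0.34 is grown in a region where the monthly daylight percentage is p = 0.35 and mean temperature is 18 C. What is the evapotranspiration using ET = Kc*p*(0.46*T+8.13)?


ET = Kc * p * (0.46*T + 8.13)
ET = 0.34 * 0.35 * (0.46*18 + 8.13)
ET = 0.34 * 0.35 * 16.4100

1.9528 mm/day


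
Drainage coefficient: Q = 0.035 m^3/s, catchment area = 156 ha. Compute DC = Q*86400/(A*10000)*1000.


DC = Q * 86400 / (A * 10000) * 1000
DC = 0.035 * 86400 / (156 * 10000) * 1000
DC = 3024000.0000 / 1560000

1.9385 mm/day


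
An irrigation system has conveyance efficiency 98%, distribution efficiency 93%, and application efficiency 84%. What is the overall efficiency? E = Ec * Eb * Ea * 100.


Ec = 0.98, Eb = 0.93, Ea = 0.84
E = 0.98 * 0.93 * 0.84 * 100 = 76.5576%

76.5576 %


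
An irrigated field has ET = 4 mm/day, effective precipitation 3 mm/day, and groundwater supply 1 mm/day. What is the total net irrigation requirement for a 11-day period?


Daily deficit = ET - Pe - GW = 4 - 3 - 1 = 0 mm/day
NIR = 0 * 11 = 0 mm

0 mm


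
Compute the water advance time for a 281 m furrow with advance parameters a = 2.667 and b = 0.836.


t = (L/a)^(1/b)
t = (281/2.667)^(1/0.836)
t = 105.361830^(1/0.836)

262.7106 min


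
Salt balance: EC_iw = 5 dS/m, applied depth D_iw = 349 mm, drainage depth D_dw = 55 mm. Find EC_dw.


EC_dw = EC_iw * D_iw / D_dw
EC_dw = 5 * 349 / 55
EC_dw = 1745 / 55

31.7273 dS/m


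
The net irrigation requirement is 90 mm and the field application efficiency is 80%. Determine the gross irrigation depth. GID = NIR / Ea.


Ea = 80% = 0.8
GID = NIR / Ea = 90 / 0.8 = 112.5000 mm

112.5000 mm


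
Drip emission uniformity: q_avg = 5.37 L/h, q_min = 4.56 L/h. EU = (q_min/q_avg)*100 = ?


EU = (q_min/q_avg)*100 = (4.56/5.37)*100 = 84.9162%

84.9162 %


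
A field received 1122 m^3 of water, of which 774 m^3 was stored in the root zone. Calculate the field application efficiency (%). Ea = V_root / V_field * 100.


Ea = V_root / V_field * 100 = 774 / 1122 * 100 = 68.9840%

68.9840 %


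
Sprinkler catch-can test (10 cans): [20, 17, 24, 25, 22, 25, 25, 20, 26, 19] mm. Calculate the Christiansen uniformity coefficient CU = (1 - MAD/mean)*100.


mean = 22.300000 mm
MAD = 2.700000 mm
CU = (1 - 2.700000/22.300000)*100

87.8924 %


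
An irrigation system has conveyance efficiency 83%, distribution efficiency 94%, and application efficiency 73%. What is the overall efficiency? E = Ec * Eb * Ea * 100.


Ec = 0.83, Eb = 0.94, Ea = 0.73
E = 0.83 * 0.94 * 0.73 * 100 = 56.9546%

56.9546 %


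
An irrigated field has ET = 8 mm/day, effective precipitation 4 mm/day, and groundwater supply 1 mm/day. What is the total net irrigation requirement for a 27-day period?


Daily deficit = ET - Pe - GW = 8 - 4 - 1 = 3 mm/day
NIR = 3 * 27 = 81 mm

81.0000 mm


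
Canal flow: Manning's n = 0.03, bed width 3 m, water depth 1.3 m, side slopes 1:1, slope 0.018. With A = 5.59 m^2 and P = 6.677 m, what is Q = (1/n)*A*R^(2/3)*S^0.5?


R = A/P = 5.59/6.677 = 0.837202
Q = (1/0.03) * 5.59 * 0.837202^(2/3) * 0.018^0.5

22.2065 m^3/s


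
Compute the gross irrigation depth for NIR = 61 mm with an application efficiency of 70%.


Ea = 70% = 0.7
GID = NIR / Ea = 61 / 0.7 = 87.1429 mm

87.1429 mm


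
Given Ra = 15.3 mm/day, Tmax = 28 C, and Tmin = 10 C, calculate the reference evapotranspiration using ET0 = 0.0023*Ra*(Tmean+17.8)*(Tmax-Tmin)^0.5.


Tmean = (Tmax + Tmin)/2 = (28 + 10)/2 = 19.0
ET0 = 0.0023 * 15.3 * (19.0 + 17.8) * sqrt(28 - 10)
ET0 = 0.0023 * 15.3 * 36.8 * 4.242641

5.4942 mm/day


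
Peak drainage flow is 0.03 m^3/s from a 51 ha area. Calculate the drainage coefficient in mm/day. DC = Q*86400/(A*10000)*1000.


DC = Q * 86400 / (A * 10000) * 1000
DC = 0.03 * 86400 / (51 * 10000) * 1000
DC = 2592000.0000 / 510000

5.0824 mm/day


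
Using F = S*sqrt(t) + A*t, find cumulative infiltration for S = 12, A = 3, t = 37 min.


F = S*sqrt(t) + A*t
F = 12*sqrt(37) + 3*37
F = 12*6.082763 + 111

183.9932 mm


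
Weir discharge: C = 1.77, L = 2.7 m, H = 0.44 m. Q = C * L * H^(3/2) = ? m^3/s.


Q = C * L * H^(3/2) = 1.77 * 2.7 * 0.44^1.5 = 1.77 * 2.7 * 0.291863

1.3948 m^3/s


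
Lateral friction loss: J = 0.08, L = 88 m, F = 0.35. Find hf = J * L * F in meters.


hf = J * L * F = 0.08 * 88 * 0.35 = 2.4640 m

2.4640 m


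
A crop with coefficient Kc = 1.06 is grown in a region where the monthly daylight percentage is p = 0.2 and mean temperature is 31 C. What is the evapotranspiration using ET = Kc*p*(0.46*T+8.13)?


ET = Kc * p * (0.46*T + 8.13)
ET = 1.06 * 0.2 * (0.46*31 + 8.13)
ET = 1.06 * 0.2 * 22.3900

4.7467 mm/day


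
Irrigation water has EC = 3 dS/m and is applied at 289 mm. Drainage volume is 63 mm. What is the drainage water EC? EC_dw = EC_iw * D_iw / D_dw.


EC_dw = EC_iw * D_iw / D_dw
EC_dw = 3 * 289 / 63
EC_dw = 867 / 63

13.7619 dS/m


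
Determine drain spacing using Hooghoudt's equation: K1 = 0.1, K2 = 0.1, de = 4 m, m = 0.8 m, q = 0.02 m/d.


S^2 = 8*K2*de*m/q + 4*K1*m^2/q
S^2 = 8*0.1*4*0.8/0.02 + 4*0.1*0.8^2/0.02
S = sqrt(140.8000)

11.8659 m


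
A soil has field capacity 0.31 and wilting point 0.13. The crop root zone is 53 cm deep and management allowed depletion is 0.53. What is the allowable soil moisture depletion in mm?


SMD = (FC - PWP) * d * MAD * 10
SMD = (0.31 - 0.13) * 53 * 0.53 * 10
SMD = 0.1800 * 53 * 0.53 * 10

50.5620 mm


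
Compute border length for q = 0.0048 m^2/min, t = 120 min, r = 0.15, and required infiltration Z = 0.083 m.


L = q*t/((1+r)*Z)
L = 0.0048*120/((1+0.15)*0.083)
L = 0.576/0.09545

6.0346 m


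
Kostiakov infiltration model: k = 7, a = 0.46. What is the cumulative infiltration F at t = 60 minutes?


F = k * t^a = 7 * 60^0.46
F = 7 * 6.575815

46.0307 mm


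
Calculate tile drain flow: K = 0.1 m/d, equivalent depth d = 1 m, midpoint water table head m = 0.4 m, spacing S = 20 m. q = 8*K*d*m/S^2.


q = 8*K*d*m/S^2
q = 8*0.1*1*0.4/20^2
q = 0.3200 / 400

8.0000e-04 m/d


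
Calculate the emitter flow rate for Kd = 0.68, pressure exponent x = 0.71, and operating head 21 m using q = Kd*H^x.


q = Kd * H^x = 0.68 * 21^0.71 = 0.68 * 8.685118

5.9059 L/h


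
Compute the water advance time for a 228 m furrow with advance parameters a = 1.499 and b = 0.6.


t = (L/a)^(1/b)
t = (228/1.499)^(1/0.6)
t = 152.101401^(1/0.6)

4333.9978 min


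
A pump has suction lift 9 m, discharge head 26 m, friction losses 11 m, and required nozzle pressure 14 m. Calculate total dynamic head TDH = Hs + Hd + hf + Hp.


TDH = Hs + Hd + hf + Hp = 9 + 26 + 11 + 14 = 60

60 m


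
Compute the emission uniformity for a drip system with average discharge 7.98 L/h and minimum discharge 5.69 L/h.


EU = (q_min/q_avg)*100 = (5.69/7.98)*100 = 71.3033%

71.3033 %


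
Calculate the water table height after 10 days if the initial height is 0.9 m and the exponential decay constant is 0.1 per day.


m = m0 * exp(-k*t)
m = 0.9 * exp(-0.1 * 10)
m = 0.9 * exp(-1.0000)

0.3311 m


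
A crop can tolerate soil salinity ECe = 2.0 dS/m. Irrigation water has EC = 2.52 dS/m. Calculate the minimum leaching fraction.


LR = ECiw / (5*ECe - ECiw)
LR = 2.52 / (5*2.0 - 2.52)
LR = 2.52 / 7.4800

0.3369


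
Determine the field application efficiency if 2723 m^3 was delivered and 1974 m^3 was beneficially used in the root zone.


Ea = V_root / V_field * 100 = 1974 / 2723 * 100 = 72.4936%

72.4936 %


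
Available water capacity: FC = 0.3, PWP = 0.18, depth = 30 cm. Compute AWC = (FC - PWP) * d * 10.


AWC = (FC - PWP) * d * 10
AWC = (0.3 - 0.18) * 30 * 10
AWC = 0.1200 * 30 * 10

36.0000 mm


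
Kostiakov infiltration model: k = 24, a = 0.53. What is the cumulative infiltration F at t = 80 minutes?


F = k * t^a = 24 * 80^0.53
F = 24 * 10.200881

244.8211 mm


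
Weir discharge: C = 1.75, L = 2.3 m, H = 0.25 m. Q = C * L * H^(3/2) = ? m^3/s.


Q = C * L * H^(3/2) = 1.75 * 2.3 * 0.25^1.5 = 1.75 * 2.3 * 0.125000

0.5031 m^3/s


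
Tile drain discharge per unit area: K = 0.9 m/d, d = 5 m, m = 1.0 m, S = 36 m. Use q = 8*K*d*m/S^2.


q = 8*K*d*m/S^2
q = 8*0.9*5*1.0/36^2
q = 36.0000 / 1296

0.0278 m/d


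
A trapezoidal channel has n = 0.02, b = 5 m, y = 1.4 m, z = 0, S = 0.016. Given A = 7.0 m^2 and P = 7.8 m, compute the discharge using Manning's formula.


R = A/P = 7.0/7.8 = 0.897436
Q = (1/0.02) * 7.0 * 0.897436^(2/3) * 0.016^0.5

41.1905 m^3/s


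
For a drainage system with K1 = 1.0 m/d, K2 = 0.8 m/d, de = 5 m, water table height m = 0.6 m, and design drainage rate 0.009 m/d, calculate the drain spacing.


S^2 = 8*K2*de*m/q + 4*K1*m^2/q
S^2 = 8*0.8*5*0.6/0.009 + 4*1.0*0.6^2/0.009
S = sqrt(2293.3333)

47.8888 m


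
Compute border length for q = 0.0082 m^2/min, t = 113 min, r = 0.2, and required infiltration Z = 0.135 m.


L = q*t/((1+r)*Z)
L = 0.0082*113/((1+0.2)*0.135)
L = 0.9266/0.162

5.7198 m


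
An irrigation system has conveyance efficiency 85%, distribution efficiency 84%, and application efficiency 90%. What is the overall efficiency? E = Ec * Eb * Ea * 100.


Ec = 0.85, Eb = 0.84, Ea = 0.9
E = 0.85 * 0.84 * 0.9 * 100 = 64.2600%

64.2600 %


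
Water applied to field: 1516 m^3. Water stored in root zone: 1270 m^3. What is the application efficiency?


Ea = V_root / V_field * 100 = 1270 / 1516 * 100 = 83.7731%

83.7731 %


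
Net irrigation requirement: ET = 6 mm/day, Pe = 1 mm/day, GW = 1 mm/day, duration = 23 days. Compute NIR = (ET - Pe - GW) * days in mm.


Daily deficit = ET - Pe - GW = 6 - 1 - 1 = 4 mm/day
NIR = 4 * 23 = 92 mm

92.0000 mm


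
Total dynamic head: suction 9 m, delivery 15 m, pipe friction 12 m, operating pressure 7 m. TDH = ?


TDH = Hs + Hd + hf + Hp = 9 + 15 + 12 + 7 = 43

43 m


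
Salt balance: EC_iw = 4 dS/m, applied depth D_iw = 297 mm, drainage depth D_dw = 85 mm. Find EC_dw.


EC_dw = EC_iw * D_iw / D_dw
EC_dw = 4 * 297 / 85
EC_dw = 1188 / 85

13.9765 dS/m


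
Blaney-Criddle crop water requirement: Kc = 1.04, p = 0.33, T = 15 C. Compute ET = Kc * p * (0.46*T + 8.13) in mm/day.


ET = Kc * p * (0.46*T + 8.13)
ET = 1.04 * 0.33 * (0.46*15 + 8.13)
ET = 1.04 * 0.33 * 15.0300

5.1583 mm/day


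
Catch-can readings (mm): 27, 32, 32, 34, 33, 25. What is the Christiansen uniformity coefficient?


mean = 30.500000 mm
MAD = 3.000000 mm
CU = (1 - 3.000000/30.500000)*100

90.1639 %


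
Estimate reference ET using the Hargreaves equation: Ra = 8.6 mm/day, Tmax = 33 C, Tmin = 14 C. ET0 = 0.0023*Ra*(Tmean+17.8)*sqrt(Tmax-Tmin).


Tmean = (Tmax + Tmin)/2 = (33 + 14)/2 = 23.5
ET0 = 0.0023 * 8.6 * (23.5 + 17.8) * sqrt(33 - 14)
ET0 = 0.0023 * 8.6 * 41.3 * 4.358899

3.5608 mm/day


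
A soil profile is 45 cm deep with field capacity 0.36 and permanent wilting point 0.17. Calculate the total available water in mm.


AWC = (FC - PWP) * d * 10
AWC = (0.36 - 0.17) * 45 * 10
AWC = 0.1900 * 45 * 10

85.5000 mm


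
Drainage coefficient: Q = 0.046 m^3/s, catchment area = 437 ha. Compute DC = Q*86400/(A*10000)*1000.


DC = Q * 86400 / (A * 10000) * 1000
DC = 0.046 * 86400 / (437 * 10000) * 1000
DC = 3974400.0000 / 4370000

0.9095 mm/day


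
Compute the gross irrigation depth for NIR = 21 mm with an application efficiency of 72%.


Ea = 72% = 0.72
GID = NIR / Ea = 21 / 0.72 = 29.1667 mm

29.1667 mm


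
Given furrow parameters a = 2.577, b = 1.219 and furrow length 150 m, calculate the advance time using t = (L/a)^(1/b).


t = (L/a)^(1/b)
t = (150/2.577)^(1/1.219)
t = 58.207218^(1/1.219)

28.0472 min


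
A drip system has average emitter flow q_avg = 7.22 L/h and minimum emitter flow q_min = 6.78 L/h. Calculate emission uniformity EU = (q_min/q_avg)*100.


EU = (q_min/q_avg)*100 = (6.78/7.22)*100 = 93.9058%

93.9058 %


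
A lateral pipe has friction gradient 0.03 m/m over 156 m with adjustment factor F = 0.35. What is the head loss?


hf = J * L * F = 0.03 * 156 * 0.35 = 1.6380 m

1.6380 m


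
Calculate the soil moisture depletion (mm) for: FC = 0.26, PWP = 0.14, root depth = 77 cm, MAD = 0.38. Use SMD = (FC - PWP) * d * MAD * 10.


SMD = (FC - PWP) * d * MAD * 10
SMD = (0.26 - 0.14) * 77 * 0.38 * 10
SMD = 0.1200 * 77 * 0.38 * 10

35.1120 mm


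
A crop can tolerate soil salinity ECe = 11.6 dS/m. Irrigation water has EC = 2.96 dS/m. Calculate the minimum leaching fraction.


LR = ECiw / (5*ECe - ECiw)
LR = 2.96 / (5*11.6 - 2.96)
LR = 2.96 / 55.0400

0.0538


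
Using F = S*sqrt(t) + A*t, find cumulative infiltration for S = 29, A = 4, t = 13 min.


F = S*sqrt(t) + A*t
F = 29*sqrt(13) + 4*13
F = 29*3.605551 + 52

156.5610 mm


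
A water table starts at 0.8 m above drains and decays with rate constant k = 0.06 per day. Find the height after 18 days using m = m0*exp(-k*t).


m = m0 * exp(-k*t)
m = 0.8 * exp(-0.06 * 18)
m = 0.8 * exp(-1.0800)

0.2717 m


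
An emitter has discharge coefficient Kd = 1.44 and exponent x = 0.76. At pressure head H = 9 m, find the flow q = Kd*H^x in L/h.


q = Kd * H^x = 1.44 * 9^0.76 = 1.44 * 5.311587

7.6487 L/h


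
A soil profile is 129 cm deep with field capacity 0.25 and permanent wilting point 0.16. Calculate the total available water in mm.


AWC = (FC - PWP) * d * 10
AWC = (0.25 - 0.16) * 129 * 10
AWC = 0.0900 * 129 * 10

116.1000 mm


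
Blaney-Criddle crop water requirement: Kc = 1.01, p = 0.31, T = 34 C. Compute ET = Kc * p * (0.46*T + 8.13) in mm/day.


ET = Kc * p * (0.46*T + 8.13)
ET = 1.01 * 0.31 * (0.46*34 + 8.13)
ET = 1.01 * 0.31 * 23.7700

7.4424 mm/day


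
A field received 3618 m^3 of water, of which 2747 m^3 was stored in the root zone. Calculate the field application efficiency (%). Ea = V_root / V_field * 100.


Ea = V_root / V_field * 100 = 2747 / 3618 * 100 = 75.9259%

75.9259 %


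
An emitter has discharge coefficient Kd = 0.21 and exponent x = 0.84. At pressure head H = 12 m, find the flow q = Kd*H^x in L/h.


q = Kd * H^x = 0.21 * 12^0.84 = 0.21 * 8.063289

1.6933 L/h


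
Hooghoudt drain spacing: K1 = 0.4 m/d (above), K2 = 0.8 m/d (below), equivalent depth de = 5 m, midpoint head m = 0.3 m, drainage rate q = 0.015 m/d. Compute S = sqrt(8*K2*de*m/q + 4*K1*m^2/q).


S^2 = 8*K2*de*m/q + 4*K1*m^2/q
S^2 = 8*0.8*5*0.3/0.015 + 4*0.4*0.3^2/0.015
S = sqrt(649.6000)

25.4873 m


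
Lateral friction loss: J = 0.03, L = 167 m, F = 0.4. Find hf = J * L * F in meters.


hf = J * L * F = 0.03 * 167 * 0.4 = 2.0040 m

2.0040 m


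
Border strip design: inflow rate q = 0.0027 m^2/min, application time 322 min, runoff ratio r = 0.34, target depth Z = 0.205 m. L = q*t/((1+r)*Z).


L = q*t/((1+r)*Z)
L = 0.0027*322/((1+0.34)*0.205)
L = 0.8694/0.2747

3.1649 m


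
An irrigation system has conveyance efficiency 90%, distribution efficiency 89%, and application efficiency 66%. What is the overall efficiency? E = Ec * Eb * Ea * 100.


Ec = 0.9, Eb = 0.89, Ea = 0.66
E = 0.9 * 0.89 * 0.66 * 100 = 52.8660%

52.8660 %


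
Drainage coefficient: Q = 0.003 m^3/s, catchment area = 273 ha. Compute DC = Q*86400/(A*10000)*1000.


DC = Q * 86400 / (A * 10000) * 1000
DC = 0.003 * 86400 / (273 * 10000) * 1000
DC = 259200.0000 / 2730000

0.0949 mm/day


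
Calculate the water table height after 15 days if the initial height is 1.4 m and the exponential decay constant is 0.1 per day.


m = m0 * exp(-k*t)
m = 1.4 * exp(-0.1 * 15)
m = 1.4 * exp(-1.5000)

0.3124 m


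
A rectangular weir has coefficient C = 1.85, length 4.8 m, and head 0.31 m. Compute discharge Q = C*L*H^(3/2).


Q = C * L * H^(3/2) = 1.85 * 4.8 * 0.31^1.5 = 1.85 * 4.8 * 0.172601

1.5327 m^3/s


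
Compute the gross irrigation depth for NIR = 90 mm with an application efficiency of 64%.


Ea = 64% = 0.64
GID = NIR / Ea = 90 / 0.64 = 140.6250 mm

140.6250 mm


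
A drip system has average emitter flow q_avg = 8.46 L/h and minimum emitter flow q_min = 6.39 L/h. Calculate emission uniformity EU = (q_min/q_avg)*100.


EU = (q_min/q_avg)*100 = (6.39/8.46)*100 = 75.5319%

75.5319 %


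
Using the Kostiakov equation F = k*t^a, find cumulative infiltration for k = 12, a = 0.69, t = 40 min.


F = k * t^a = 12 * 40^0.69
F = 12 * 12.747394

152.9687 mm


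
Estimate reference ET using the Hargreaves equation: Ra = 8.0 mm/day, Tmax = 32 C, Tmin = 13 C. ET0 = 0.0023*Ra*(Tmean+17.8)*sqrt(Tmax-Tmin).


Tmean = (Tmax + Tmin)/2 = (32 + 13)/2 = 22.5
ET0 = 0.0023 * 8.0 * (22.5 + 17.8) * sqrt(32 - 13)
ET0 = 0.0023 * 8.0 * 40.3 * 4.358899

3.2322 mm/day


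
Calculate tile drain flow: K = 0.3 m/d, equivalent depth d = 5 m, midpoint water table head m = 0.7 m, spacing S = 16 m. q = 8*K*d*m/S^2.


q = 8*K*d*m/S^2
q = 8*0.3*5*0.7/16^2
q = 8.4000 / 256

0.0328 m/d


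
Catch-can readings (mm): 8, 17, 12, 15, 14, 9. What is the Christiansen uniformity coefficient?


mean = 12.500000 mm
MAD = 2.833333 mm
CU = (1 - 2.833333/12.500000)*100

77.3333 %


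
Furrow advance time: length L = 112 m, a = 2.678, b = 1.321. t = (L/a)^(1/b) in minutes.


t = (L/a)^(1/b)
t = (112/2.678)^(1/1.321)
t = 41.822255^(1/1.321)

16.8814 min


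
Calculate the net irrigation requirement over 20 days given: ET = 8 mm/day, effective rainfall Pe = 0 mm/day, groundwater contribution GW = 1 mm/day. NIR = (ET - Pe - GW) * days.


Daily deficit = ET - Pe - GW = 8 - 0 - 1 = 7 mm/day
NIR = 7 * 20 = 140 mm

140.0000 mm


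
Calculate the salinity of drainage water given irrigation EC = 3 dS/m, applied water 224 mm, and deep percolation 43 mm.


EC_dw = EC_iw * D_iw / D_dw
EC_dw = 3 * 224 / 43
EC_dw = 672 / 43

15.6279 dS/m


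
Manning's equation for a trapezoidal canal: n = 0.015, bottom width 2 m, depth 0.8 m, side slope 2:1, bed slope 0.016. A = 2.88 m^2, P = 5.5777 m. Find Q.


R = A/P = 2.88/5.5777 = 0.516342
Q = (1/0.015) * 2.88 * 0.516342^(2/3) * 0.016^0.5

15.6310 m^3/s


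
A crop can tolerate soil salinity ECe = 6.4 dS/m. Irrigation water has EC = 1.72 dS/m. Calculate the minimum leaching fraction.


LR = ECiw / (5*ECe - ECiw)
LR = 1.72 / (5*6.4 - 1.72)
LR = 1.72 / 30.2800

0.0568


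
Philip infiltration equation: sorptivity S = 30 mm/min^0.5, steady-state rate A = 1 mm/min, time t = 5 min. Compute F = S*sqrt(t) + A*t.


F = S*sqrt(t) + A*t
F = 30*sqrt(5) + 1*5
F = 30*2.236068 + 5

72.0820 mm


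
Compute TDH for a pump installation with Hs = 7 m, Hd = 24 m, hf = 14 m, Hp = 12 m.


TDH = Hs + Hd + hf + Hp = 7 + 24 + 14 + 12 = 57

57 m


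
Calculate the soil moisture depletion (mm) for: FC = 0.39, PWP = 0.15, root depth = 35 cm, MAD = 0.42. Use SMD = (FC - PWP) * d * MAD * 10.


SMD = (FC - PWP) * d * MAD * 10
SMD = (0.39 - 0.15) * 35 * 0.42 * 10
SMD = 0.2400 * 35 * 0.42 * 10

35.2800 mm


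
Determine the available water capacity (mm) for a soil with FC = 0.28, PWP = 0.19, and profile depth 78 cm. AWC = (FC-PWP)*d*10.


AWC = (FC - PWP) * d * 10
AWC = (0.28 - 0.19) * 78 * 10
AWC = 0.0900 * 78 * 10

70.2000 mm


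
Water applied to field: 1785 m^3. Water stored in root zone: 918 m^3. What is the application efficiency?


Ea = V_root / V_field * 100 = 918 / 1785 * 100 = 51.4286%

51.4286 %
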